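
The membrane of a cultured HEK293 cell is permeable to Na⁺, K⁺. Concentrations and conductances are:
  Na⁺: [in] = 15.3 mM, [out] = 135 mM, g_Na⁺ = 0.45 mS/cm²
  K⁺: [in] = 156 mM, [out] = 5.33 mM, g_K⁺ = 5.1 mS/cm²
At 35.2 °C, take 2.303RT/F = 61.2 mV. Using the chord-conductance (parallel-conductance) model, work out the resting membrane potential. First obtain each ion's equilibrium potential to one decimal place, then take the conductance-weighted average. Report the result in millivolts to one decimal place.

E_Na⁺ = (61.2/1)·log₁₀(135/15.3) = 57.9 mV
E_K⁺ = (61.2/1)·log₁₀(5.33/156) = -89.7 mV
Vm = (Σ gᵢEᵢ)/(Σ gᵢ) = (0.45·57.9 + 5.1·-89.7) / (0.45 + 5.1)
= -431.41 / 5.55 = -77.73 mV

-77.7 mV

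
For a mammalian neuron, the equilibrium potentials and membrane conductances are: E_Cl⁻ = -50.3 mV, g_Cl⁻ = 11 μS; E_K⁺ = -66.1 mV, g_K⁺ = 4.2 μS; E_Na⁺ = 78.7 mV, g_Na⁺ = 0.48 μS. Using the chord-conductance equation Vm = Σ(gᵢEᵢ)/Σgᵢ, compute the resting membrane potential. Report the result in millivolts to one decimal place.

Σ gᵢEᵢ = 11·(-50.3) + 4.2·(-66.1) + 0.48·(78.7) = -793.14
Σ gᵢ = 11 + 4.2 + 0.48 = 15.68
Vm = -793.14 / 15.68 = -50.58 mV

-50.6 mV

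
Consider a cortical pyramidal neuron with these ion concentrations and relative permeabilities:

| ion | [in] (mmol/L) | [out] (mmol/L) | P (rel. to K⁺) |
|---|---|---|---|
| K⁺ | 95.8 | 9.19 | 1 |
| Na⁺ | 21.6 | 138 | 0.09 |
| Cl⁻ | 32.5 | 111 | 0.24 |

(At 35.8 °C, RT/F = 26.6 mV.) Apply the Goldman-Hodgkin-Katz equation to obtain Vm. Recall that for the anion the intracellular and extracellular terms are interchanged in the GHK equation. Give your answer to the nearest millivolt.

-38 mV

Vm = 26.6 · ln[(Σ P·[cation]ₒ + Σ P·[anion]ᵢ) / (Σ P·[cation]ᵢ + Σ P·[anion]ₒ)]
Numerator = 1×9.19 + 0.09×138 + 0.24×32.5 = 29.41
Denominator = 1×95.8 + 0.09×21.6 + 0.24×111 = 124.4
Vm = 26.6 · ln(0.23645) = 26.6 × (-1.4420) = -38.36 mV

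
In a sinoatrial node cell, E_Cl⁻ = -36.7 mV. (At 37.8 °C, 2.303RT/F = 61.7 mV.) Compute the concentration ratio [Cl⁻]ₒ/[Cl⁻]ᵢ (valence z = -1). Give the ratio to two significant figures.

3.9

log₁₀([out]/[in]) = E·z/(61.7) = -36.7 × -1 / 61.7 = 0.5948
[out]/[in] = 10^(0.5948) = 3.934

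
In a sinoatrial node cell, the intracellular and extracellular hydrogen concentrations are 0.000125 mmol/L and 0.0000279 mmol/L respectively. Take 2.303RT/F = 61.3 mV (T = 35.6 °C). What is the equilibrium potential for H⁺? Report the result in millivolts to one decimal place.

-39.9 mV

E = (61.3/z) · log₁₀([H⁺]_out/[H⁺]_in) with z = +1.
= (61.3/1) · log₁₀(0.0000279/0.000125) = 61.30 · log₁₀(0.2232)
= 61.30 · (-0.6513) = -39.93 mV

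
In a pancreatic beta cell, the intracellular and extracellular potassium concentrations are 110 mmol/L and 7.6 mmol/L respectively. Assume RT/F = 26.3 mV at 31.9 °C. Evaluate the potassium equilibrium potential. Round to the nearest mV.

E = (26.3/z) · ln([K⁺]_out/[K⁺]_in) with z = +1.
= (26.3/1) · ln(7.6/110) = 26.30 · ln(0.06909)
= 26.30 · (-2.6723) = -70.28 mV

-70 mV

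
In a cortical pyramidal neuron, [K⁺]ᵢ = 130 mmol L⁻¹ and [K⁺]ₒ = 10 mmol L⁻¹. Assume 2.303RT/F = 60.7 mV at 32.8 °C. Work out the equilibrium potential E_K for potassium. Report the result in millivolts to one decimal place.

-67.6 mV

E = (60.7/z) · log₁₀([K⁺]_out/[K⁺]_in) with z = +1.
= (60.7/1) · log₁₀(10/130) = 60.70 · log₁₀(0.07692)
= 60.70 · (-1.1139) = -67.62 mV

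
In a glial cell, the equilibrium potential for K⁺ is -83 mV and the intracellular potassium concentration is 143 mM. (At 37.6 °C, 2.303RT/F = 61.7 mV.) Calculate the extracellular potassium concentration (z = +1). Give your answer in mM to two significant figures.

6.5 mM

Nernst: E = (61.7/1) · log₁₀([out]/[in]), so log₁₀([out]/[in]) = -83.0 × 1 / 61.7 = -1.3452.
[out]/[in] = 10^(-1.3452) = 0.04516.
[out] = 0.04516 × 143 = 6.458 mM.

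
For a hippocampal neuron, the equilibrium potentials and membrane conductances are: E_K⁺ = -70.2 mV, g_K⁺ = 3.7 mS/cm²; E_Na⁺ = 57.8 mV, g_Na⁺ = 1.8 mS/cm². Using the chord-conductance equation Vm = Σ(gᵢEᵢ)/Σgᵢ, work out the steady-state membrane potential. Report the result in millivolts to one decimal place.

-28.3 mV

Σ gᵢEᵢ = 3.7·(-70.2) + 1.8·(57.8) = -155.70
Σ gᵢ = 3.7 + 1.8 = 5.5
Vm = -155.70 / 5.5 = -28.31 mV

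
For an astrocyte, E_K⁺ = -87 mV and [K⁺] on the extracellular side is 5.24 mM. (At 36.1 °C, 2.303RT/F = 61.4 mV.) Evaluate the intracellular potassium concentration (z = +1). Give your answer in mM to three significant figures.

Nernst: E = (61.4/1) · log₁₀([out]/[in]), so log₁₀([out]/[in]) = -87.0 × 1 / 61.4 = -1.4169.
[out]/[in] = 10^(-1.4169) = 0.03829.
[in] = 5.24 / 0.03829 = 136.9 mM.

137 mM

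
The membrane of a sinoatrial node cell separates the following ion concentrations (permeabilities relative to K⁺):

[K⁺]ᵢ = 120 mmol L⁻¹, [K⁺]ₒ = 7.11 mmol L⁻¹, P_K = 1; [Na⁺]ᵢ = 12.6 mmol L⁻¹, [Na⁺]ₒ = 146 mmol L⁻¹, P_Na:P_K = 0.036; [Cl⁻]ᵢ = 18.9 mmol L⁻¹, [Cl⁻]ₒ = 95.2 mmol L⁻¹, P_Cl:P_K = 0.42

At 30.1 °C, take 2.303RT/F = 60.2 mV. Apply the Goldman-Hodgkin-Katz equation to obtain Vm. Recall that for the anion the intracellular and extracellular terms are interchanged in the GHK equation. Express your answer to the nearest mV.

Vm = 60.2 · log₁₀[(Σ P·[cation]ₒ + Σ P·[anion]ᵢ) / (Σ P·[cation]ᵢ + Σ P·[anion]ₒ)]
Numerator = 1×7.11 + 0.036×146 + 0.42×18.9 = 20.3
Denominator = 1×120 + 0.036×12.6 + 0.42×95.2 = 160.4
Vm = 60.2 · log₁₀(0.12655) = 60.2 × (-0.8977) = -54.04 mV

-54 mV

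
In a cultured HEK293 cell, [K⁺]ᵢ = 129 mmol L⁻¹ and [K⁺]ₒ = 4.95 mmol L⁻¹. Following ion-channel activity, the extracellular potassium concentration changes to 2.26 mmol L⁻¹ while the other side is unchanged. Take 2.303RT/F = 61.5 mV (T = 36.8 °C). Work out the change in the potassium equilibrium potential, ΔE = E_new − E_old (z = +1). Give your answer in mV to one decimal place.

-20.9 mV

E_old = (61.5/1)·log₁₀(4.95/129) = -87.08 mV
E_new = (61.5/1)·log₁₀(2.26/129) = -108.02 mV
ΔE = -108.02 − (-87.08) = -20.94 mV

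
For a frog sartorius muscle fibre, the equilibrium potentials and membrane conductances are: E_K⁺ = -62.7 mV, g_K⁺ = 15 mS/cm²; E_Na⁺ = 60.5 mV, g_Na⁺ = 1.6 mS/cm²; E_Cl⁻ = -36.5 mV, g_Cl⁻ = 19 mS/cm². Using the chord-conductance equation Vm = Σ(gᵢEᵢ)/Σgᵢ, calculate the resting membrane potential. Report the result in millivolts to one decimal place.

Σ gᵢEᵢ = 15·(-62.7) + 1.6·(60.5) + 19·(-36.5) = -1537.20
Σ gᵢ = 15 + 1.6 + 19 = 35.6
Vm = -1537.20 / 35.6 = -43.18 mV

-43.2 mV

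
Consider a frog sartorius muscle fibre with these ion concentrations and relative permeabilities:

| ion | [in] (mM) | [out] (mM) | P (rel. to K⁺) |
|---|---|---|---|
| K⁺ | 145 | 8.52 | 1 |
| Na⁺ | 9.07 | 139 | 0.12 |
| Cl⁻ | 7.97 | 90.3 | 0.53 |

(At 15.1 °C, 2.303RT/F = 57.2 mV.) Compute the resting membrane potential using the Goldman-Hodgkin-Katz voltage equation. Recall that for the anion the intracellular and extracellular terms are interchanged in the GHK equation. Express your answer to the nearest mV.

-47 mV

Vm = 57.2 · log₁₀[(Σ P·[cation]ₒ + Σ P·[anion]ᵢ) / (Σ P·[cation]ᵢ + Σ P·[anion]ₒ)]
Numerator = 1×8.52 + 0.12×139 + 0.53×7.97 = 29.42
Denominator = 1×145 + 0.12×9.07 + 0.53×90.3 = 193.9
Vm = 57.2 · log₁₀(0.15171) = 57.2 × (-0.8190) = -46.85 mV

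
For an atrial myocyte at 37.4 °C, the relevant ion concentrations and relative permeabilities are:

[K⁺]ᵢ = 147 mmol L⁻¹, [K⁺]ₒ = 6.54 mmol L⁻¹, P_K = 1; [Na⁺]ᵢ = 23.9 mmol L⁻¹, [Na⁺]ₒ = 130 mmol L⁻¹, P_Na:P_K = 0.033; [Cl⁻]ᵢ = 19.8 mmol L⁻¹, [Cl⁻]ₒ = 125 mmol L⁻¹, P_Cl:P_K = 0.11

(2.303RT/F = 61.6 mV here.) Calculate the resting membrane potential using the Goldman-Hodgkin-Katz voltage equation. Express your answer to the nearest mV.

Vm = 61.6 · log₁₀[(Σ P·[cation]ₒ + Σ P·[anion]ᵢ) / (Σ P·[cation]ᵢ + Σ P·[anion]ₒ)]
Numerator = 1×6.54 + 0.033×130 + 0.11×19.8 = 13.01
Denominator = 1×147 + 0.033×23.9 + 0.11×125 = 161.5
Vm = 61.6 · log₁₀(0.080526) = 61.6 × (-1.0941) = -67.39 mV

-67 mV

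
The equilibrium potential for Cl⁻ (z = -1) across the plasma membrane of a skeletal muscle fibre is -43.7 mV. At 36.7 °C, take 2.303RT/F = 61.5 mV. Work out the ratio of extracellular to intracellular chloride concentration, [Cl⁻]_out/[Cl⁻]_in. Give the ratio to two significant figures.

log₁₀([out]/[in]) = E·z/(61.5) = -43.7 × -1 / 61.5 = 0.7106
[out]/[in] = 10^(0.7106) = 5.135

5.1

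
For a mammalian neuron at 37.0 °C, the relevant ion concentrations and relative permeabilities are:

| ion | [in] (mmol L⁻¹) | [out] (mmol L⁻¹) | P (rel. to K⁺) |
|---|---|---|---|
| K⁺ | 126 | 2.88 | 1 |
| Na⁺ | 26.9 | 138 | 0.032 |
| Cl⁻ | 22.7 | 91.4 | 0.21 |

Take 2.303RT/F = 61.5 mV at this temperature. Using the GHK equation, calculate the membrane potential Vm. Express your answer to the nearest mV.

Vm = 61.5 · log₁₀[(Σ P·[cation]ₒ + Σ P·[anion]ᵢ) / (Σ P·[cation]ᵢ + Σ P·[anion]ₒ)]
Numerator = 1×2.88 + 0.032×138 + 0.21×22.7 = 12.06
Denominator = 1×126 + 0.032×26.9 + 0.21×91.4 = 146.1
Vm = 61.5 · log₁₀(0.082592) = 61.5 × (-1.0831) = -66.61 mV

-67 mV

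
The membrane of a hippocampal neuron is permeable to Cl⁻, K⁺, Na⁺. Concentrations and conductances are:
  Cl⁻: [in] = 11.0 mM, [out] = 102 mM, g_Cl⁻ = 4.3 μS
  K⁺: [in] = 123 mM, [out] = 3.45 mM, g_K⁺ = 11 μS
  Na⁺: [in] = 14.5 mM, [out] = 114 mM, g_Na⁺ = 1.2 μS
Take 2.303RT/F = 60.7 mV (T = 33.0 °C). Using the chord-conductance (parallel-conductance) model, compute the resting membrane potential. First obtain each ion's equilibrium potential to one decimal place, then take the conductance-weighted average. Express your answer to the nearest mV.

E_Cl⁻ = (60.7/-1)·log₁₀(102/11.0) = -58.7 mV
E_K⁺ = (60.7/1)·log₁₀(3.45/123) = -94.2 mV
E_Na⁺ = (60.7/1)·log₁₀(114/14.5) = 54.4 mV
Vm = (Σ gᵢEᵢ)/(Σ gᵢ) = (4.3·-58.7 + 11·-94.2 + 1.2·54.4) / (4.3 + 11 + 1.2)
= -1223.33 / 16.5 = -74.14 mV

-74 mV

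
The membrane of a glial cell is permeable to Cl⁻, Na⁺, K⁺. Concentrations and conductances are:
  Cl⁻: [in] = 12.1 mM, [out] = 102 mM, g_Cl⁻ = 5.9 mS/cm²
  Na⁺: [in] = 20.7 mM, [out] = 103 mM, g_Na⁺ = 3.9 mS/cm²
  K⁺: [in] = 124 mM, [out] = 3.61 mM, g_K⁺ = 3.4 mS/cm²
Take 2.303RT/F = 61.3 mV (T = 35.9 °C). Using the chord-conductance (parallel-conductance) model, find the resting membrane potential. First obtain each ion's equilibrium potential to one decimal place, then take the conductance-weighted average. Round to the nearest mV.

E_Cl⁻ = (61.3/-1)·log₁₀(102/12.1) = -56.8 mV
E_Na⁺ = (61.3/1)·log₁₀(103/20.7) = 42.7 mV
E_K⁺ = (61.3/1)·log₁₀(3.61/124) = -94.2 mV
Vm = (Σ gᵢEᵢ)/(Σ gᵢ) = (5.9·-56.8 + 3.9·42.7 + 3.4·-94.2) / (5.9 + 3.9 + 3.4)
= -488.87 / 13.2 = -37.04 mV

-37 mV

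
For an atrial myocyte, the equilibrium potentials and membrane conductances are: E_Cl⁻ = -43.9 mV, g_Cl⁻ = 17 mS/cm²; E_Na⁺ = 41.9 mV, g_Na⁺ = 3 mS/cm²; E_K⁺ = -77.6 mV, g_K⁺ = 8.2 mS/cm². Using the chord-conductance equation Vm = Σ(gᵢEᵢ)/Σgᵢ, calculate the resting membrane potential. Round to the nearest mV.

-45 mV

Σ gᵢEᵢ = 17·(-43.9) + 3·(41.9) + 8.2·(-77.6) = -1256.92
Σ gᵢ = 17 + 3 + 8.2 = 28.2
Vm = -1256.92 / 28.2 = -44.57 mV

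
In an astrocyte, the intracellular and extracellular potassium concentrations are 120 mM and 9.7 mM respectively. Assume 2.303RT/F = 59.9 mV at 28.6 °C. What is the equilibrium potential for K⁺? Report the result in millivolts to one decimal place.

E = (59.9/z) · log₁₀([K⁺]_out/[K⁺]_in) with z = +1.
= (59.9/1) · log₁₀(9.7/120) = 59.90 · log₁₀(0.08083)
= 59.90 · (-1.0924) = -65.44 mV

-65.4 mV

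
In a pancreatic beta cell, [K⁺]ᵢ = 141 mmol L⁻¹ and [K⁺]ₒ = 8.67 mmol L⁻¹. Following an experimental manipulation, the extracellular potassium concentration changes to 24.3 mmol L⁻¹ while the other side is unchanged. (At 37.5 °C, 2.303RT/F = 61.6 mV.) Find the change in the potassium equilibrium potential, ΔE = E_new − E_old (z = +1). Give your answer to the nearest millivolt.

28 mV

E_old = (61.6/1)·log₁₀(8.67/141) = -74.61 mV
E_new = (61.6/1)·log₁₀(24.3/141) = -47.04 mV
ΔE = -47.04 − (-74.61) = 27.57 mV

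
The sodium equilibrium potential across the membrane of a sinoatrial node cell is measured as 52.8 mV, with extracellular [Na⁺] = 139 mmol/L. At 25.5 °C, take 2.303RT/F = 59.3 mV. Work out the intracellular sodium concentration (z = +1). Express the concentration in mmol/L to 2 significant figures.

18 mmol/L

Nernst: E = (59.3/1) · log₁₀([out]/[in]), so log₁₀([out]/[in]) = 52.8 × 1 / 59.3 = 0.8904.
[out]/[in] = 10^(0.8904) = 7.769.
[in] = 139 / 7.769 = 17.89 mmol/L.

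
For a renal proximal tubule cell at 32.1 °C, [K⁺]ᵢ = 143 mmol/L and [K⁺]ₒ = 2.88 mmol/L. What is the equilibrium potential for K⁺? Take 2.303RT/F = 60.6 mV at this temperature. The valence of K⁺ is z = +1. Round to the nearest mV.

E = (60.6/z) · log₁₀([K⁺]_out/[K⁺]_in) with z = +1.
= (60.6/1) · log₁₀(2.88/143) = 60.60 · log₁₀(0.02014)
= 60.60 · (-1.6959) = -102.77 mV

-103 mV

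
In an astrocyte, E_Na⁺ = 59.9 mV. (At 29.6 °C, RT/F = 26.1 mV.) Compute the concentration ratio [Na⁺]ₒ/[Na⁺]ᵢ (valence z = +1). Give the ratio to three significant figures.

ln([out]/[in]) = E·z/(26.1) = 59.9 × 1 / 26.1 = 2.2950
[out]/[in] = e^(2.2950) = 9.925

9.92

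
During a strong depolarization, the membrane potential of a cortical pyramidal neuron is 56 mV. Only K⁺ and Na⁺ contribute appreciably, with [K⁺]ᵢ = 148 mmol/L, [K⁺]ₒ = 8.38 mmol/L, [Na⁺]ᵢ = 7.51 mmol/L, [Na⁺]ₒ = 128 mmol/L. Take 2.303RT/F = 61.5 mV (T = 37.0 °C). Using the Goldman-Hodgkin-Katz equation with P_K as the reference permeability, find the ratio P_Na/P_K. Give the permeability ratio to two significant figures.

Let α = P_Na/P_K. GHK: Vm = 61.5·log₁₀[(Kₒ + α·Naₒ)/(Kᵢ + α·Naᵢ)].
10^(Vm/61.5) = 10^(56.0/61.5) = 8.139
So 8.139·(Kᵢ + α·Naᵢ) = Kₒ + α·Naₒ → α = (8.139·148.0 − 8.38) / (128.0 − 8.139·7.51)
α = (1205 − 8.38) / (128.0 − 61.12) = 1196/66.88 = 17.89

18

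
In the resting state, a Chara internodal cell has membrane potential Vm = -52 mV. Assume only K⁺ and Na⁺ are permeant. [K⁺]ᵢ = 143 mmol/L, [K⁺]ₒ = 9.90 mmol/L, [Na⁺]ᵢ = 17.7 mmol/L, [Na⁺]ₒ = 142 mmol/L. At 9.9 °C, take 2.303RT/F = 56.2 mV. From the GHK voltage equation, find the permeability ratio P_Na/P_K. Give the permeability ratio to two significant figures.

0.051

Let α = P_Na/P_K. GHK: Vm = 56.2·log₁₀[(Kₒ + α·Naₒ)/(Kᵢ + α·Naᵢ)].
10^(Vm/56.2) = 10^(-52.0/56.2) = 0.11878
So 0.11878·(Kᵢ + α·Naᵢ) = Kₒ + α·Naₒ → α = (0.11878·143.0 − 9.9) / (142.0 − 0.11878·17.7)
α = (16.99 − 9.9) / (142.0 − 2.102) = 7.085/139.9 = 0.05065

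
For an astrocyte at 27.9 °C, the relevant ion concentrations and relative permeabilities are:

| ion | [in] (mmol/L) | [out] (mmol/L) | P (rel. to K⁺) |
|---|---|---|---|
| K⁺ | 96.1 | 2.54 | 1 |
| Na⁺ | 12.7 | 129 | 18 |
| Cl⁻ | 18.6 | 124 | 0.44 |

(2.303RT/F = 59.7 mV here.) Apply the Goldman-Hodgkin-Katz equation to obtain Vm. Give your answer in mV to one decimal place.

Vm = 59.7 · log₁₀[(Σ P·[cation]ₒ + Σ P·[anion]ᵢ) / (Σ P·[cation]ᵢ + Σ P·[anion]ₒ)]
Numerator = 1×2.54 + 18×129 + 0.44×18.6 = 2333
Denominator = 1×96.1 + 18×12.7 + 0.44×124 = 379.3
Vm = 59.7 · log₁₀(6.1507) = 59.7 × (0.7889) = 47.10 mV

47.1 mV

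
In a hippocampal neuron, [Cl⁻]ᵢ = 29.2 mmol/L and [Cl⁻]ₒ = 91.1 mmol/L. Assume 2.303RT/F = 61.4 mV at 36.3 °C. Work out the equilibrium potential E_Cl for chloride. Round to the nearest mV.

-30 mV

E = (61.4/z) · log₁₀([Cl⁻]_out/[Cl⁻]_in) with z = -1.
For an anion, dividing by z = -1 reverses the sign.
= (61.4/-1) · log₁₀(91.1/29.2) = -61.40 · log₁₀(3.12)
= -61.40 · (0.4941) = -30.34 mV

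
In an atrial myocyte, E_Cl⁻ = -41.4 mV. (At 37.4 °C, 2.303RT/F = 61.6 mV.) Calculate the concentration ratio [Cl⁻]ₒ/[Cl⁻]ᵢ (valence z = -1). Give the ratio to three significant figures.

4.70

log₁₀([out]/[in]) = E·z/(61.6) = -41.4 × -1 / 61.6 = 0.6721
[out]/[in] = 10^(0.6721) = 4.7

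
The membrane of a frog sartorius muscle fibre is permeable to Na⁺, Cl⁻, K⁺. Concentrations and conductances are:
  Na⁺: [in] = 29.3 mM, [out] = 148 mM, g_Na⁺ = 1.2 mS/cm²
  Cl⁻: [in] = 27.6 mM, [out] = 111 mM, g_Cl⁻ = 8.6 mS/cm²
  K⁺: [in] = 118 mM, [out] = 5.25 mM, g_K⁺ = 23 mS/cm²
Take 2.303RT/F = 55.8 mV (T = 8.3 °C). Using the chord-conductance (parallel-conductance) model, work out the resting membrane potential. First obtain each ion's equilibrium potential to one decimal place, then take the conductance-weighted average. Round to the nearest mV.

-60 mV

E_Na⁺ = (55.8/1)·log₁₀(148/29.3) = 39.2 mV
E_Cl⁻ = (55.8/-1)·log₁₀(111/27.6) = -33.7 mV
E_K⁺ = (55.8/1)·log₁₀(5.25/118) = -75.4 mV
Vm = (Σ gᵢEᵢ)/(Σ gᵢ) = (1.2·39.2 + 8.6·-33.7 + 23·-75.4) / (1.2 + 8.6 + 23)
= -1976.98 / 32.8 = -60.27 mV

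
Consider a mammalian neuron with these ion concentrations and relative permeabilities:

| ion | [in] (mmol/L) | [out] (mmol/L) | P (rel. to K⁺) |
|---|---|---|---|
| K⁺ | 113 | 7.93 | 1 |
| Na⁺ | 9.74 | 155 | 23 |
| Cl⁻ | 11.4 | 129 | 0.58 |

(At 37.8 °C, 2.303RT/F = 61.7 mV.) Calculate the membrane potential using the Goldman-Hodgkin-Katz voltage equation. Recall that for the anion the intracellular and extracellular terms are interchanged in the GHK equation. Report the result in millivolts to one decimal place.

Vm = 61.7 · log₁₀[(Σ P·[cation]ₒ + Σ P·[anion]ᵢ) / (Σ P·[cation]ᵢ + Σ P·[anion]ₒ)]
Numerator = 1×7.93 + 23×155 + 0.58×11.4 = 3580
Denominator = 1×113 + 23×9.74 + 0.58×129 = 411.8
Vm = 61.7 · log₁₀(8.6916) = 61.7 × (0.9391) = 57.94 mV

57.9 mV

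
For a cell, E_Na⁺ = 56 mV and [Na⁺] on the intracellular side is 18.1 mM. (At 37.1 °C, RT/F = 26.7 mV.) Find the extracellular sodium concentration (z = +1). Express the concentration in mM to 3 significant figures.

Nernst: E = (26.7/1) · ln([out]/[in]), so ln([out]/[in]) = 56.0 × 1 / 26.7 = 2.0974.
[out]/[in] = e^(2.0974) = 8.145.
[out] = 8.145 × 18.1 = 147.4 mM.

147 mM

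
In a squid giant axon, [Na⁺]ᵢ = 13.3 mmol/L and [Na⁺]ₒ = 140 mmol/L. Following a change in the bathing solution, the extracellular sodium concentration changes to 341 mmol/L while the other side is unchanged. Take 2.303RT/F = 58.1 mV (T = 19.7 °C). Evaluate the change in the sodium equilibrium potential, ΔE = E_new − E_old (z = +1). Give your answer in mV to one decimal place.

22.5 mV

E_old = (58.1/1)·log₁₀(140/13.3) = 59.39 mV
E_new = (58.1/1)·log₁₀(341/13.3) = 81.86 mV
ΔE = 81.86 − (59.39) = 22.46 mV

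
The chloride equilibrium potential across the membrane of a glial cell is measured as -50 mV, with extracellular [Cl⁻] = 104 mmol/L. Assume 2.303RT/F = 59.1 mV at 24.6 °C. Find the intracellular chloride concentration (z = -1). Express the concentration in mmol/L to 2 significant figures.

Nernst: E = (59.1/-1) · log₁₀([out]/[in]), so log₁₀([out]/[in]) = -50.0 × -1 / 59.1 = 0.8460.
[out]/[in] = 10^(0.8460) = 7.015.
[in] = 104 / 7.015 = 14.83 mmol/L.

15 mmol/L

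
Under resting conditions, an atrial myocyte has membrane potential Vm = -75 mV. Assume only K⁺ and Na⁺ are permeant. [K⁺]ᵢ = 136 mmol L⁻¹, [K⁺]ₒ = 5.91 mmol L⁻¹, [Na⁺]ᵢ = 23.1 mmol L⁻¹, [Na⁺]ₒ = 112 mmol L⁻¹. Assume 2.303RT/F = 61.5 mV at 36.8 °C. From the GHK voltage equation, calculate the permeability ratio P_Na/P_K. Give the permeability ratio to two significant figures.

0.021

Let α = P_Na/P_K. GHK: Vm = 61.5·log₁₀[(Kₒ + α·Naₒ)/(Kᵢ + α·Naᵢ)].
10^(Vm/61.5) = 10^(-75.0/61.5) = 0.060324
So 0.060324·(Kᵢ + α·Naᵢ) = Kₒ + α·Naₒ → α = (0.060324·136.0 − 5.91) / (112.0 − 0.060324·23.1)
α = (8.204 − 5.91) / (112.0 − 1.393) = 2.294/110.6 = 0.02074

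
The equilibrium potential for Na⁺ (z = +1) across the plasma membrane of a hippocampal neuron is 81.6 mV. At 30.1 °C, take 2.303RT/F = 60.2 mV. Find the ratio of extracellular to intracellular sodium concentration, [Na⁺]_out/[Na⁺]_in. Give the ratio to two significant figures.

23

log₁₀([out]/[in]) = E·z/(60.2) = 81.6 × 1 / 60.2 = 1.3555
[out]/[in] = 10^(1.3555) = 22.67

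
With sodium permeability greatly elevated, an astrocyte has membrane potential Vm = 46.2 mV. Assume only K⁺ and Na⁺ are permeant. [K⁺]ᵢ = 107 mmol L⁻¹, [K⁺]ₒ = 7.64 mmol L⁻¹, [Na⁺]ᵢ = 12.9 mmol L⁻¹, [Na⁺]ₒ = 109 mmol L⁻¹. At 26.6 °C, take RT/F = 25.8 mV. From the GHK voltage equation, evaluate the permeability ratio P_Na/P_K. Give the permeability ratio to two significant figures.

Let α = P_Na/P_K. GHK: Vm = 25.8·ln[(Kₒ + α·Naₒ)/(Kᵢ + α·Naᵢ)].
e^(Vm/25.8) = e^(46.2/25.8) = 5.9936
So 5.9936·(Kᵢ + α·Naᵢ) = Kₒ + α·Naₒ → α = (5.9936·107.0 − 7.64) / (109.0 − 5.9936·12.9)
α = (641.3 − 7.64) / (109.0 − 77.32) = 633.7/31.68 = 20

20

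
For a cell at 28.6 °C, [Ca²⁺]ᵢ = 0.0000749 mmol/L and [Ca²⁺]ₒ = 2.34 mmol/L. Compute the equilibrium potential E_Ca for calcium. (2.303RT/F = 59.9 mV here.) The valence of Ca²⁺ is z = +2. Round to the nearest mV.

E = (59.9/z) · log₁₀([Ca²⁺]_out/[Ca²⁺]_in) with z = +2.
= (59.9/2) · log₁₀(2.34/0.0000749) = 29.95 · log₁₀(3.124e+04)
= 29.95 · (4.4947) = 134.62 mV

135 mV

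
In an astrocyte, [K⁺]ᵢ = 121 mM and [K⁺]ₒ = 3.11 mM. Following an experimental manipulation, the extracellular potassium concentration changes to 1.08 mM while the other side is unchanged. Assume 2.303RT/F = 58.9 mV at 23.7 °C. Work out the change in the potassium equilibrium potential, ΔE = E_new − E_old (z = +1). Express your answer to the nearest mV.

E_old = (58.9/1)·log₁₀(3.11/121) = -93.65 mV
E_new = (58.9/1)·log₁₀(1.08/121) = -120.71 mV
ΔE = -120.71 − (-93.65) = -27.05 mV

-27 mV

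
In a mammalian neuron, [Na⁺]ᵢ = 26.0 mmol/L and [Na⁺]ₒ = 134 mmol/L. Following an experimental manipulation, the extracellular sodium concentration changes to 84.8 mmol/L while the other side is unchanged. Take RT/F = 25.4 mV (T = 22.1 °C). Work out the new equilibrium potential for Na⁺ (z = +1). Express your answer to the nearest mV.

After the shift: [Na⁺]_out = 84.8, [Na⁺]_in = 26.0 mmol/L.
E_new = (25.4/1)·ln(84.8/26.0) = 25.40 · (1.1822) = 30.03 mV

30 mV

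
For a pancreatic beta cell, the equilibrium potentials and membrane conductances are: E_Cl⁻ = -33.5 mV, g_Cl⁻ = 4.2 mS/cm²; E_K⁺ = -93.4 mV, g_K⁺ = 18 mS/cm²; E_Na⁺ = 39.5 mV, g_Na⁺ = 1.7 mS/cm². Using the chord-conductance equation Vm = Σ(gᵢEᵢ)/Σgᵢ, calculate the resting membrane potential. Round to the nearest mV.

Σ gᵢEᵢ = 4.2·(-33.5) + 18·(-93.4) + 1.7·(39.5) = -1754.75
Σ gᵢ = 4.2 + 18 + 1.7 = 23.9
Vm = -1754.75 / 23.9 = -73.42 mV

-73 mV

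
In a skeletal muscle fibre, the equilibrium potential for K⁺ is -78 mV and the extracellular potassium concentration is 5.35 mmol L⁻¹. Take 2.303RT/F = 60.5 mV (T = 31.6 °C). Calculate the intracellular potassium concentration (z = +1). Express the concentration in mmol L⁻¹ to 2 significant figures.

100 mmol L⁻¹

Nernst: E = (60.5/1) · log₁₀([out]/[in]), so log₁₀([out]/[in]) = -78.0 × 1 / 60.5 = -1.2893.
[out]/[in] = 10^(-1.2893) = 0.05137.
[in] = 5.35 / 0.05137 = 104.1 mmol L⁻¹.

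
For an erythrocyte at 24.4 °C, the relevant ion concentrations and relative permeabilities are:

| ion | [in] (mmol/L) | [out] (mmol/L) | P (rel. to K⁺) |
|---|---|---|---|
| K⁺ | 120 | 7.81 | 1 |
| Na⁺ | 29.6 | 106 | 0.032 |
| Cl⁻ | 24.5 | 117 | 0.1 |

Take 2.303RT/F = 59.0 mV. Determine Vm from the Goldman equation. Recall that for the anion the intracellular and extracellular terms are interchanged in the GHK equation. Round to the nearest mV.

-58 mV

Vm = 59.0 · log₁₀[(Σ P·[cation]ₒ + Σ P·[anion]ᵢ) / (Σ P·[cation]ᵢ + Σ P·[anion]ₒ)]
Numerator = 1×7.81 + 0.032×106 + 0.1×24.5 = 13.65
Denominator = 1×120 + 0.032×29.6 + 0.1×117 = 132.6
Vm = 59.0 · log₁₀(0.10292) = 59.0 × (-0.9875) = -58.26 mV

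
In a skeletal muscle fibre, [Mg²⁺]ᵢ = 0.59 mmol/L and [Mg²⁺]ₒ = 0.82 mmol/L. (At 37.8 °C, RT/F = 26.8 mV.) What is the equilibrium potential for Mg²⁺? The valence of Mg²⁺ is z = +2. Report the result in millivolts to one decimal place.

4.4 mV

E = (26.8/z) · ln([Mg²⁺]_out/[Mg²⁺]_in) with z = +2.
= (26.8/2) · ln(0.82/0.59) = 13.40 · ln(1.39)
= 13.40 · (0.3292) = 4.41 mV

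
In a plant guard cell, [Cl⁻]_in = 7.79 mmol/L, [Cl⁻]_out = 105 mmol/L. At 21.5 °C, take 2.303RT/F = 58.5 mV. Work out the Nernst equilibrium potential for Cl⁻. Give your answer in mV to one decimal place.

-66.1 mV

E = (58.5/z) · log₁₀([Cl⁻]_out/[Cl⁻]_in) with z = -1.
For an anion, dividing by z = -1 reverses the sign.
= (58.5/-1) · log₁₀(105/7.79) = -58.50 · log₁₀(13.48)
= -58.50 · (1.1297) = -66.08 mV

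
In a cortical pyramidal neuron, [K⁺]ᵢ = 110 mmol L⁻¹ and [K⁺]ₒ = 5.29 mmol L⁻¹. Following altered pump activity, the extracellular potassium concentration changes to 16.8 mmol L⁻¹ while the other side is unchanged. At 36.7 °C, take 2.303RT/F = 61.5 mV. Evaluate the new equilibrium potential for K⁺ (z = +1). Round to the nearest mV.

-50 mV

After the shift: [K⁺]_out = 16.8, [K⁺]_in = 110 mmol L⁻¹.
E_new = (61.5/1)·log₁₀(16.8/110) = 61.50 · (-0.8161) = -50.19 mV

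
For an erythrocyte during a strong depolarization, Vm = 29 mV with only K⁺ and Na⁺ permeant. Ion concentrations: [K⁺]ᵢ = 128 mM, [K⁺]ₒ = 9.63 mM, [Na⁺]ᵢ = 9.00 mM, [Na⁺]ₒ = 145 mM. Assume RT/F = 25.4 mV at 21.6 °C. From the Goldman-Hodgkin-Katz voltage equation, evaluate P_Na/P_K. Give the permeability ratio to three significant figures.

3.35

Let α = P_Na/P_K. GHK: Vm = 25.4·ln[(Kₒ + α·Naₒ)/(Kᵢ + α·Naᵢ)].
e^(Vm/25.4) = e^(29.0/25.4) = 3.1322
So 3.1322·(Kᵢ + α·Naᵢ) = Kₒ + α·Naₒ → α = (3.1322·128.0 − 9.63) / (145.0 − 3.1322·9.0)
α = (400.9 − 9.63) / (145.0 − 28.19) = 391.3/116.8 = 3.35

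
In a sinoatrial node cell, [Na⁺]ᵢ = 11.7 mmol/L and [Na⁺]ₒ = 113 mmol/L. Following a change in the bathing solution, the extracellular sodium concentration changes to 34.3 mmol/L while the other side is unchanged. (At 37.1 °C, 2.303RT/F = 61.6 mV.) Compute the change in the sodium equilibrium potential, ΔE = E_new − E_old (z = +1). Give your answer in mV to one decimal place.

E_old = (61.6/1)·log₁₀(113/11.7) = 60.67 mV
E_new = (61.6/1)·log₁₀(34.3/11.7) = 28.77 mV
ΔE = 28.77 − (60.67) = -31.90 mV

-31.9 mV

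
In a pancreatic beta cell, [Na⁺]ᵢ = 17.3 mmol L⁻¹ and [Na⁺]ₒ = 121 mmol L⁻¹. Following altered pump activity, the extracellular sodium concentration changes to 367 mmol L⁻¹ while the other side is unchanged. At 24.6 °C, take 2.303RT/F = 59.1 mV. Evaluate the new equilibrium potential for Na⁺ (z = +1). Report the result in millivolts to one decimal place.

After the shift: [Na⁺]_out = 367, [Na⁺]_in = 17.3 mmol L⁻¹.
E_new = (59.1/1)·log₁₀(367/17.3) = 59.10 · (1.3266) = 78.40 mV

78.4 mV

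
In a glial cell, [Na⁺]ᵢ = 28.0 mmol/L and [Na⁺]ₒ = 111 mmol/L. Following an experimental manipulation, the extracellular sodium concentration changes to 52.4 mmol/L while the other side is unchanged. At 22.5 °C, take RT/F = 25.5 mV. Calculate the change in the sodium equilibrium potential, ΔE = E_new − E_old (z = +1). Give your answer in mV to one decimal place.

-19.1 mV

E_old = (25.5/1)·ln(111/28.0) = 35.12 mV
E_new = (25.5/1)·ln(52.4/28.0) = 15.98 mV
ΔE = 15.98 − (35.12) = -19.14 mV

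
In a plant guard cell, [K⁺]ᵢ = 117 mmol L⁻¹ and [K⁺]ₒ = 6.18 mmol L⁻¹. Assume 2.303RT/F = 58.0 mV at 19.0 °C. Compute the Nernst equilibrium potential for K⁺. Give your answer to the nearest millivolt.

-74 mV

E = (58.0/z) · log₁₀([K⁺]_out/[K⁺]_in) with z = +1.
= (58.0/1) · log₁₀(6.18/117) = 58.00 · log₁₀(0.05282)
= 58.00 · (-1.2772) = -74.08 mV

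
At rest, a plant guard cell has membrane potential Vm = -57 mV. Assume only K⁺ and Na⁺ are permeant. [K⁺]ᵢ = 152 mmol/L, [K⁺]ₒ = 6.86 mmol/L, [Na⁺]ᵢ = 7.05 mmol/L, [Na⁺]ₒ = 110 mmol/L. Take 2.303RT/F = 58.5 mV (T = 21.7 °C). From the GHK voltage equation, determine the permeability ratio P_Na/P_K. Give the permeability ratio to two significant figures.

0.085

Let α = P_Na/P_K. GHK: Vm = 58.5·log₁₀[(Kₒ + α·Naₒ)/(Kᵢ + α·Naᵢ)].
10^(Vm/58.5) = 10^(-57.0/58.5) = 0.10608
So 0.10608·(Kᵢ + α·Naᵢ) = Kₒ + α·Naₒ → α = (0.10608·152.0 − 6.86) / (110.0 − 0.10608·7.05)
α = (16.12 − 6.86) / (110.0 − 0.7479) = 9.264/109.3 = 0.0848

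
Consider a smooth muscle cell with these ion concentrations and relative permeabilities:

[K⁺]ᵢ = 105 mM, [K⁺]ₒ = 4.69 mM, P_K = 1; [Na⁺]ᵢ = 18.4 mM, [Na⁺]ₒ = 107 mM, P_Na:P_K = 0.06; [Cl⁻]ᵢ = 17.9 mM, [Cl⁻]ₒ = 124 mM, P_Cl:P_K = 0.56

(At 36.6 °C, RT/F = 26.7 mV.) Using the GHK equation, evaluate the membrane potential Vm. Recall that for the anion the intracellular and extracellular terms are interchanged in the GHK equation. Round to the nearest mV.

Vm = 26.7 · ln[(Σ P·[cation]ₒ + Σ P·[anion]ᵢ) / (Σ P·[cation]ᵢ + Σ P·[anion]ₒ)]
Numerator = 1×4.69 + 0.06×107 + 0.56×17.9 = 21.13
Denominator = 1×105 + 0.06×18.4 + 0.56×124 = 175.5
Vm = 26.7 · ln(0.12039) = 26.7 × (-2.1170) = -56.52 mV

-57 mV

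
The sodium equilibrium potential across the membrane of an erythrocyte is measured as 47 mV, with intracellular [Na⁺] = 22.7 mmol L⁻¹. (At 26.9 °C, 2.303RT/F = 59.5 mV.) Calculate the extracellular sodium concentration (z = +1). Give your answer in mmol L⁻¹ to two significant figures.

Nernst: E = (59.5/1) · log₁₀([out]/[in]), so log₁₀([out]/[in]) = 47.0 × 1 / 59.5 = 0.7899.
[out]/[in] = 10^(0.7899) = 6.165.
[out] = 6.165 × 22.7 = 139.9 mmol L⁻¹.

140 mmol L⁻¹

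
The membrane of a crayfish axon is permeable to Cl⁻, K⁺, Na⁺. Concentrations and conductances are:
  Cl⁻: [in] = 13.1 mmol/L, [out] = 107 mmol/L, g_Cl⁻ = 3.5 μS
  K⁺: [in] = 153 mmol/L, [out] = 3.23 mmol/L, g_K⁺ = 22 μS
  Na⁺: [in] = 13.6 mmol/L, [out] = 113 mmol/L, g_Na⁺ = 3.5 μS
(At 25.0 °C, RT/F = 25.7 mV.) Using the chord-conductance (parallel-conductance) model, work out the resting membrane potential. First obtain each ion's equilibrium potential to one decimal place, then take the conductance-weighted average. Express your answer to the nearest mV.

E_Cl⁻ = (25.7/-1)·ln(107/13.1) = -54.0 mV
E_K⁺ = (25.7/1)·ln(3.23/153) = -99.1 mV
E_Na⁺ = (25.7/1)·ln(113/13.6) = 54.4 mV
Vm = (Σ gᵢEᵢ)/(Σ gᵢ) = (3.5·-54.0 + 22·-99.1 + 3.5·54.4) / (3.5 + 22 + 3.5)
= -2178.80 / 29 = -75.13 mV

-75 mV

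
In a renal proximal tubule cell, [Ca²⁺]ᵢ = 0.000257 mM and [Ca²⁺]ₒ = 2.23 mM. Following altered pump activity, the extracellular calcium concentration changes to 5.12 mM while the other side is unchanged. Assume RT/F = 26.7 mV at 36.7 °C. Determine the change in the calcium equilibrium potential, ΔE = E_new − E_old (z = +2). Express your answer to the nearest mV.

E_old = (26.7/2)·ln(2.23/0.000257) = 121.06 mV
E_new = (26.7/2)·ln(5.12/0.000257) = 132.16 mV
ΔE = 132.16 − (121.06) = 11.10 mV

11 mV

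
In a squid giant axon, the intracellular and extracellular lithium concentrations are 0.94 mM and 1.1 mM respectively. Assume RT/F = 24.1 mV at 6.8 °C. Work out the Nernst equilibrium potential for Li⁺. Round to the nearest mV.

E = (24.1/z) · ln([Li⁺]_out/[Li⁺]_in) with z = +1.
= (24.1/1) · ln(1.1/0.94) = 24.10 · ln(1.17)
= 24.10 · (0.1572) = 3.79 mV

4 mV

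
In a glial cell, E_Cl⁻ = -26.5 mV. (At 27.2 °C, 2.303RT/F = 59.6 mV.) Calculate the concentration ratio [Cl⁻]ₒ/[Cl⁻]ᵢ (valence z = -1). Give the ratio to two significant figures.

log₁₀([out]/[in]) = E·z/(59.6) = -26.5 × -1 / 59.6 = 0.4446
[out]/[in] = 10^(0.4446) = 2.784

2.8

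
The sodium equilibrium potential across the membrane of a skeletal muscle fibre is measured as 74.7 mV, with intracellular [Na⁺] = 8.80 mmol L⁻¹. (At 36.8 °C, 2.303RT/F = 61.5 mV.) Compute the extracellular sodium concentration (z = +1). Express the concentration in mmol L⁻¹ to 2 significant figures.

Nernst: E = (61.5/1) · log₁₀([out]/[in]), so log₁₀([out]/[in]) = 74.7 × 1 / 61.5 = 1.2146.
[out]/[in] = 10^(1.2146) = 16.39.
[out] = 16.39 × 8.80 = 144.3 mmol L⁻¹.

140 mmol L⁻¹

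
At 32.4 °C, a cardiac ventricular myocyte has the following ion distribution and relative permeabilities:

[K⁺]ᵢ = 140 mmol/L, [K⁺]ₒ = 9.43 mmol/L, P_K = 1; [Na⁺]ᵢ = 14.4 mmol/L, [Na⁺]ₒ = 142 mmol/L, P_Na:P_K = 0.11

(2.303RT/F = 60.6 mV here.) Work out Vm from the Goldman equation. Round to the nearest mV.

-46 mV

Vm = 60.6 · log₁₀[(Σ P·[cation]ₒ + Σ P·[anion]ᵢ) / (Σ P·[cation]ᵢ + Σ P·[anion]ₒ)]
Numerator = 1×9.43 + 0.11×142 = 25.05
Denominator = 1×140 + 0.11×14.4 = 141.6
Vm = 60.6 · log₁₀(0.17693) = 60.6 × (-0.7522) = -45.58 mV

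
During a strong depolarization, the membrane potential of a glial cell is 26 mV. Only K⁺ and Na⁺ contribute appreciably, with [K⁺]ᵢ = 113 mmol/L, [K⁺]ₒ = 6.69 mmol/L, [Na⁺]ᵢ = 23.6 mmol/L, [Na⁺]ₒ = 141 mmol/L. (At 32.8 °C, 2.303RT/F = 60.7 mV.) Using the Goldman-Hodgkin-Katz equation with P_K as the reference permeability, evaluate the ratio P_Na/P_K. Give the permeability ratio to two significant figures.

Let α = P_Na/P_K. GHK: Vm = 60.7·log₁₀[(Kₒ + α·Naₒ)/(Kᵢ + α·Naᵢ)].
10^(Vm/60.7) = 10^(26.0/60.7) = 2.6812
So 2.6812·(Kᵢ + α·Naᵢ) = Kₒ + α·Naₒ → α = (2.6812·113.0 − 6.69) / (141.0 − 2.6812·23.6)
α = (303 − 6.69) / (141.0 − 63.28) = 296.3/77.72 = 3.812

3.8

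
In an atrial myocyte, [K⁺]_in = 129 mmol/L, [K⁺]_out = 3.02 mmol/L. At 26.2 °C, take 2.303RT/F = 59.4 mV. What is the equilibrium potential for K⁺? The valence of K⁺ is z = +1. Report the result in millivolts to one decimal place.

-96.9 mV

E = (59.4/z) · log₁₀([K⁺]_out/[K⁺]_in) with z = +1.
= (59.4/1) · log₁₀(3.02/129) = 59.40 · log₁₀(0.02341)
= 59.40 · (-1.6306) = -96.86 mV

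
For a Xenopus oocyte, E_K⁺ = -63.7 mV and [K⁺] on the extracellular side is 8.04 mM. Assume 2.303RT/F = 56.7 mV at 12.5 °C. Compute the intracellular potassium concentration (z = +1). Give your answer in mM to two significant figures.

110 mM

Nernst: E = (56.7/1) · log₁₀([out]/[in]), so log₁₀([out]/[in]) = -63.7 × 1 / 56.7 = -1.1235.
[out]/[in] = 10^(-1.1235) = 0.07526.
[in] = 8.04 / 0.07526 = 106.8 mM.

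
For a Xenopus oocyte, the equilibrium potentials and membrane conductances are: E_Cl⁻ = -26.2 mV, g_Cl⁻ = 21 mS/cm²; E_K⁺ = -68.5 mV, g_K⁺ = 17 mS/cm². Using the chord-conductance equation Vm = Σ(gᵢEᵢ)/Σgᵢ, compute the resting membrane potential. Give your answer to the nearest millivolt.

Σ gᵢEᵢ = 21·(-26.2) + 17·(-68.5) = -1714.70
Σ gᵢ = 21 + 17 = 38
Vm = -1714.70 / 38 = -45.12 mV

-45 mV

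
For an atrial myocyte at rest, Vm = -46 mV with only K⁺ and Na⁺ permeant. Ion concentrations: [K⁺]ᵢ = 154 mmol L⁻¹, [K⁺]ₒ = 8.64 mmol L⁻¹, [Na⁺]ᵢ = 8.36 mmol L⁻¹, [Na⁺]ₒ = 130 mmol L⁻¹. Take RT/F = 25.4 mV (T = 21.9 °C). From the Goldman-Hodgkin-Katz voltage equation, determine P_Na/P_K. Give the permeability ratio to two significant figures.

0.13

Let α = P_Na/P_K. GHK: Vm = 25.4·ln[(Kₒ + α·Naₒ)/(Kᵢ + α·Naᵢ)].
e^(Vm/25.4) = e^(-46.0/25.4) = 0.16349
So 0.16349·(Kᵢ + α·Naᵢ) = Kₒ + α·Naₒ → α = (0.16349·154.0 − 8.64) / (130.0 − 0.16349·8.36)
α = (25.18 − 8.64) / (130.0 − 1.367) = 16.54/128.6 = 0.1286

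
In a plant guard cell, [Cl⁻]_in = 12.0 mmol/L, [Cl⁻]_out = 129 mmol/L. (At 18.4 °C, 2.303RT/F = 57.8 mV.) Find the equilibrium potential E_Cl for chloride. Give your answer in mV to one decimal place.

-59.6 mV

E = (57.8/z) · log₁₀([Cl⁻]_out/[Cl⁻]_in) with z = -1.
For an anion, dividing by z = -1 reverses the sign.
= (57.8/-1) · log₁₀(129/12.0) = -57.80 · log₁₀(10.75)
= -57.80 · (1.0314) = -59.62 mV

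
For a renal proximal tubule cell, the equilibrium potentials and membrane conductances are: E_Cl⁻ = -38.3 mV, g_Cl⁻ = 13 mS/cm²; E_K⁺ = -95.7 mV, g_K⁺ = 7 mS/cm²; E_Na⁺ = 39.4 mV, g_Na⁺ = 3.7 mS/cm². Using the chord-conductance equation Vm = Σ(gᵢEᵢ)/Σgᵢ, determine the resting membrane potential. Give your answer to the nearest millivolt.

Σ gᵢEᵢ = 13·(-38.3) + 7·(-95.7) + 3.7·(39.4) = -1022.02
Σ gᵢ = 13 + 7 + 3.7 = 23.7
Vm = -1022.02 / 23.7 = -43.12 mV

-43 mV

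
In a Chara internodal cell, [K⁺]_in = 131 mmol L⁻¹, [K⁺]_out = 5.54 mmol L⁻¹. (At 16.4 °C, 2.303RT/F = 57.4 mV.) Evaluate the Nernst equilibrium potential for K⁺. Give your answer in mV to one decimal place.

-78.9 mV

E = (57.4/z) · log₁₀([K⁺]_out/[K⁺]_in) with z = +1.
= (57.4/1) · log₁₀(5.54/131) = 57.40 · log₁₀(0.04229)
= 57.40 · (-1.3738) = -78.85 mV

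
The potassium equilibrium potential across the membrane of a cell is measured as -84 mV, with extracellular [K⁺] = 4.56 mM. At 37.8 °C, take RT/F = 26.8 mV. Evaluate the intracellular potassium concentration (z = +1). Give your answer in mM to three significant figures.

105 mM

Nernst: E = (26.8/1) · ln([out]/[in]), so ln([out]/[in]) = -84.0 × 1 / 26.8 = -3.1343.
[out]/[in] = e^(-3.1343) = 0.04353.
[in] = 4.56 / 0.04353 = 104.8 mM.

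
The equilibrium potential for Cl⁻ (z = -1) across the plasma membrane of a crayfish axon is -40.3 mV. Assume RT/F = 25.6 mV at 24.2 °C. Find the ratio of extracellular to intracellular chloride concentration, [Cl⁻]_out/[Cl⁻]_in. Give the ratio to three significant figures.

4.83

ln([out]/[in]) = E·z/(25.6) = -40.3 × -1 / 25.6 = 1.5742
[out]/[in] = e^(1.5742) = 4.827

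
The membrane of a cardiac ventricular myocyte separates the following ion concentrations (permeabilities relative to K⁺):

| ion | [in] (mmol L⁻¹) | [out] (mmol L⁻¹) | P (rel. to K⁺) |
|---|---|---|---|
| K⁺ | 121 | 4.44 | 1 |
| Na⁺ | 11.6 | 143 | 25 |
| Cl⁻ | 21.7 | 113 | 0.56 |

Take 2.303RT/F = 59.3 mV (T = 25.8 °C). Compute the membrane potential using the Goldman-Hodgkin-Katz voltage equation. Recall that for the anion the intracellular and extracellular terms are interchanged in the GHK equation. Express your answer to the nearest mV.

Vm = 59.3 · log₁₀[(Σ P·[cation]ₒ + Σ P·[anion]ᵢ) / (Σ P·[cation]ᵢ + Σ P·[anion]ₒ)]
Numerator = 1×4.44 + 25×143 + 0.56×21.7 = 3592
Denominator = 1×121 + 25×11.6 + 0.56×113 = 474.3
Vm = 59.3 · log₁₀(7.5727) = 59.3 × (0.8793) = 52.14 mV

52 mV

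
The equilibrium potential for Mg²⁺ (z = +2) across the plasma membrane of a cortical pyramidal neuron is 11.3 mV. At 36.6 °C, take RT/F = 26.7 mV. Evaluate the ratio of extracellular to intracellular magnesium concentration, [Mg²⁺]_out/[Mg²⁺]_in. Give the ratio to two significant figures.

2.3

ln([out]/[in]) = E·z/(26.7) = 11.3 × 2 / 26.7 = 0.8464
[out]/[in] = e^(0.8464) = 2.331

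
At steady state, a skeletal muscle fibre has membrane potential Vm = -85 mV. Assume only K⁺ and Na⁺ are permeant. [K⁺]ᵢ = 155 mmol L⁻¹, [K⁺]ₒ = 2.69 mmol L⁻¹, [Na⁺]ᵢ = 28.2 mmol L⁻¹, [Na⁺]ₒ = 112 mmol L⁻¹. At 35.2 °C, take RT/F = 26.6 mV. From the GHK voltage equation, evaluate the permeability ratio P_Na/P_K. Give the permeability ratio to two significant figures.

0.033

Let α = P_Na/P_K. GHK: Vm = 26.6·ln[(Kₒ + α·Naₒ)/(Kᵢ + α·Naᵢ)].
e^(Vm/26.6) = e^(-85.0/26.6) = 0.040947
So 0.040947·(Kᵢ + α·Naᵢ) = Kₒ + α·Naₒ → α = (0.040947·155.0 − 2.69) / (112.0 − 0.040947·28.2)
α = (6.347 − 2.69) / (112.0 − 1.155) = 3.657/110.8 = 0.03299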